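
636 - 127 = 509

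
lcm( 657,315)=22995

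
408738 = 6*68123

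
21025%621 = 532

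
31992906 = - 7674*( - 4169 ) 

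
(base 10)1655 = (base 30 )1p5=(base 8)3167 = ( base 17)5c6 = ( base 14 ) 863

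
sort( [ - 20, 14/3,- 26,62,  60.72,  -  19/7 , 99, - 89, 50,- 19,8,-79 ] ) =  [  -  89,-79,  -  26, - 20,-19,-19/7,14/3,8, 50, 60.72, 62,99] 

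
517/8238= 517/8238= 0.06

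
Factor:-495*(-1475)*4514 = 2^1*3^2*5^3 * 11^1*37^1*59^1*61^1 = 3295784250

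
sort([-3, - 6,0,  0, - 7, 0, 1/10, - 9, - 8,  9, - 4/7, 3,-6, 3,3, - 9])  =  [-9, - 9, - 8,- 7, - 6, - 6, - 3, - 4/7, 0, 0 , 0, 1/10,3, 3,3,9 ]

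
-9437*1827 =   -  17241399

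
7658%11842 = 7658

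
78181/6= 13030+1/6 = 13030.17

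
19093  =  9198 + 9895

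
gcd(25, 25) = 25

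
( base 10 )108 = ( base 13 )84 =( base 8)154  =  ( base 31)3F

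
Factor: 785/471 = 5/3 = 3^(  -  1)*5^1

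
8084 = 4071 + 4013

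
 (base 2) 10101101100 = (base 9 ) 1812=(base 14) 712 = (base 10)1388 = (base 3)1220102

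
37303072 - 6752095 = 30550977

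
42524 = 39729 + 2795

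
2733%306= 285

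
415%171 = 73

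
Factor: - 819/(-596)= 2^( - 2)* 3^2*7^1*13^1 *149^( - 1 )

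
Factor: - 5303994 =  - 2^1*3^1*113^1*7823^1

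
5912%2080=1752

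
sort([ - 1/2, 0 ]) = [ - 1/2,0]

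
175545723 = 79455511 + 96090212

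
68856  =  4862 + 63994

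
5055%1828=1399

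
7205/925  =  1441/185 = 7.79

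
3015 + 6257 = 9272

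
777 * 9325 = 7245525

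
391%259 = 132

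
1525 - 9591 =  - 8066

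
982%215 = 122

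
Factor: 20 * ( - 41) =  - 820 =-2^2 *5^1*41^1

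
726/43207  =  726/43207 = 0.02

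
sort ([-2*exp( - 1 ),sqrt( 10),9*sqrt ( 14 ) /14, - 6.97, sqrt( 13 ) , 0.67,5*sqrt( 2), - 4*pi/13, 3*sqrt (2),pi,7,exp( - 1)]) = [ - 6.97,- 4*pi/13, - 2*exp(  -  1),exp(-1), 0.67,9*sqrt(14)/14,pi, sqrt(10 ),sqrt(13),3*sqrt( 2 ), 7, 5*sqrt( 2 ) ]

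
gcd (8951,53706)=8951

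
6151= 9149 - 2998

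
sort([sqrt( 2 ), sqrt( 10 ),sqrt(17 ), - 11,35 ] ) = [  -  11,sqrt( 2 ),sqrt (10),sqrt (17 ) , 35 ] 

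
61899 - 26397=35502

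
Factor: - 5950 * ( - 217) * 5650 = 2^2*5^4*7^2 * 17^1*31^1*113^1 = 7294997500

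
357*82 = 29274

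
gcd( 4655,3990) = 665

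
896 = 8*112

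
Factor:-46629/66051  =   - 3^1* 11^1*41^( - 1 )*157^1*179^ ( - 1) = - 5181/7339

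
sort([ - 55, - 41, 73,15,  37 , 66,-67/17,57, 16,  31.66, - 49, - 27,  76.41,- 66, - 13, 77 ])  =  [ - 66,-55, - 49,  -  41,-27, - 13,  -  67/17,15,16, 31.66,37,  57, 66,73, 76.41, 77]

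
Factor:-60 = -2^2*3^1 * 5^1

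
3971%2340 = 1631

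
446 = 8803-8357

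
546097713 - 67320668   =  478777045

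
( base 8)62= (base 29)1L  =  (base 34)1G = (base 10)50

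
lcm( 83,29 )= 2407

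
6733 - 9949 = - 3216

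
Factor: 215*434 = 2^1*5^1*7^1 * 31^1*43^1 = 93310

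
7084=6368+716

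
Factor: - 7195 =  - 5^1 * 1439^1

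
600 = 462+138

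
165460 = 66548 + 98912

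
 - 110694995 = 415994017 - 526689012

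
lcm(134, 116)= 7772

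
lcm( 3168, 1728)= 19008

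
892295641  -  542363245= 349932396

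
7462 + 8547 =16009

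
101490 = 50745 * 2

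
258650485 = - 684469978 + 943120463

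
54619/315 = 173+124/315 = 173.39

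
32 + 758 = 790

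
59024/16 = 3689 = 3689.00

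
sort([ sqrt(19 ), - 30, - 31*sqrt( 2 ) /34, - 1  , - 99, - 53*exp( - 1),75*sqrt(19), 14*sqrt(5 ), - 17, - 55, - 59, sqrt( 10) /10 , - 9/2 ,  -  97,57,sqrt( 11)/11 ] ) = [ - 99, - 97, - 59, - 55,- 30, - 53*exp( - 1 ),  -  17,- 9/2, - 31*sqrt(2) /34, - 1, sqrt( 11)/11, sqrt (10 ) /10, sqrt ( 19), 14*sqrt(5 ), 57, 75 * sqrt(19) ]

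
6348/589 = 10+ 458/589 = 10.78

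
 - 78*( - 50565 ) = 3944070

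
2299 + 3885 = 6184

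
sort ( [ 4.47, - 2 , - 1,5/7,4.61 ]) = [ - 2, - 1,5/7,4.47,4.61]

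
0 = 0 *106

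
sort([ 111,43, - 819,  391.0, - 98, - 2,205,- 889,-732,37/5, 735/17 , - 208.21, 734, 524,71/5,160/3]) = [ - 889, - 819,  -  732, - 208.21, - 98, - 2,37/5,71/5,43, 735/17,160/3,111,205 , 391.0,524,734]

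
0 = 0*86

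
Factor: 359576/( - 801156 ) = - 2^1*3^( - 1 )*7^1*6421^1*66763^( - 1) =-89894/200289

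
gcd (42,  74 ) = 2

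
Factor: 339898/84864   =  769/192= 2^( - 6)*3^( - 1 )*769^1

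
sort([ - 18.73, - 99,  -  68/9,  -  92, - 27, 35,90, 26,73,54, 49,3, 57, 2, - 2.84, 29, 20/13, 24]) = [-99,  -  92,-27, - 18.73, - 68/9,  -  2.84 , 20/13,2, 3,  24, 26,29,  35, 49, 54,  57, 73,  90]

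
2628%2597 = 31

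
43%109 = 43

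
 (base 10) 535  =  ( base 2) 1000010111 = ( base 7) 1363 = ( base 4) 20113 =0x217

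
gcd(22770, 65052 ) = 18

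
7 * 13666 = 95662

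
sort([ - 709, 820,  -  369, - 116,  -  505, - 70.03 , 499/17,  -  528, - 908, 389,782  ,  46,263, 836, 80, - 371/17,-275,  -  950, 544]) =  [ - 950,  -  908, - 709,-528, - 505, - 369,-275, - 116, - 70.03, - 371/17, 499/17, 46,80, 263, 389, 544, 782, 820,  836]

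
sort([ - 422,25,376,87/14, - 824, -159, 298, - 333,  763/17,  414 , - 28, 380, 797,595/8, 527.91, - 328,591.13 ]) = [ - 824, - 422,-333, -328, - 159, - 28 , 87/14, 25,763/17,595/8 , 298,  376, 380, 414,527.91, 591.13 , 797 ]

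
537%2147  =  537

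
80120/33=80120/33  =  2427.88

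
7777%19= 6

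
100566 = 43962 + 56604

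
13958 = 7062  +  6896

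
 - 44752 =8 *( - 5594 )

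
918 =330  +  588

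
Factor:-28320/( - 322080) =59/671 =11^(-1)*59^1 * 61^(-1)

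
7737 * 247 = 1911039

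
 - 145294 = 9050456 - 9195750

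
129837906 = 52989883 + 76848023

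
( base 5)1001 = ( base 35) 3l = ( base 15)86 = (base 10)126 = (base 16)7e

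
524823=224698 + 300125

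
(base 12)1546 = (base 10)2502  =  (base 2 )100111000110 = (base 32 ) 2e6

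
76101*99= 7533999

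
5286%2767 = 2519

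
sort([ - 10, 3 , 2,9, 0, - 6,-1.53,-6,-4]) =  [ - 10, - 6, - 6,-4,  -  1.53,0 , 2, 3, 9]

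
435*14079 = 6124365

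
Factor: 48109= 48109^1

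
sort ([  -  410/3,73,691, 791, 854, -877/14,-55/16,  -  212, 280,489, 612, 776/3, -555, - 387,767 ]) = [-555, -387, - 212, -410/3,-877/14, - 55/16,73 , 776/3,280,489, 612,  691, 767,791, 854] 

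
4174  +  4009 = 8183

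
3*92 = 276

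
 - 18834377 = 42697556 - 61531933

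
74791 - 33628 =41163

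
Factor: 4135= 5^1 * 827^1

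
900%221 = 16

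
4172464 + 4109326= 8281790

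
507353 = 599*847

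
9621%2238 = 669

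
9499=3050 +6449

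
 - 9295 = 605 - 9900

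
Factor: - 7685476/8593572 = - 1921369/2148393 = - 3^( - 1)* 13^(-1)*31^( - 1)*43^1 *1777^ ( - 1 ) * 44683^1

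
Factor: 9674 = 2^1*7^1*691^1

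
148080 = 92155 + 55925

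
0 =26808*0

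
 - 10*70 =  - 700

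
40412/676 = 10103/169 = 59.78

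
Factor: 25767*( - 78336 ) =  - 2^9*3^4*7^1 * 17^1*409^1 = - 2018483712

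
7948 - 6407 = 1541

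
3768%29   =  27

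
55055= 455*121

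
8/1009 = 8/1009  =  0.01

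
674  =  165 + 509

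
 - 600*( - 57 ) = 34200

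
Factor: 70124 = 2^2*47^1*373^1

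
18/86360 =9/43180 = 0.00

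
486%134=84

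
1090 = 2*545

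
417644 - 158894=258750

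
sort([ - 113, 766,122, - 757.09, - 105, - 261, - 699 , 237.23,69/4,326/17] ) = [ - 757.09 , - 699, - 261, - 113, - 105,  69/4, 326/17, 122,237.23,766]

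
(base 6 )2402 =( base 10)578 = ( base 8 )1102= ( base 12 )402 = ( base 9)712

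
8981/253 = 8981/253 = 35.50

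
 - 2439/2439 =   -  1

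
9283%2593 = 1504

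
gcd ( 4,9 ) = 1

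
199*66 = 13134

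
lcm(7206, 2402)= 7206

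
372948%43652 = 23732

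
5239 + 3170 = 8409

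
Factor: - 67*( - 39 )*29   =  3^1*13^1*29^1*67^1 =75777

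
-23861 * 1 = -23861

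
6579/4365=731/485 = 1.51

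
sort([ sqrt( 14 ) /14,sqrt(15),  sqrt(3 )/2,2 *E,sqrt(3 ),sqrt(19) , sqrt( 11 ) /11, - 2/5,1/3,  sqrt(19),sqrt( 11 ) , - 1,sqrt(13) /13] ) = [-1, - 2/5,sqrt(14 )/14,sqrt( 13) /13,  sqrt(11 ) /11, 1/3,sqrt( 3)/2,sqrt(3 ),sqrt( 11), sqrt( 15),sqrt(19 ),sqrt(19 ),2*E]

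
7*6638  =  46466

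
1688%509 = 161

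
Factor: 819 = 3^2* 7^1*13^1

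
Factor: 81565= 5^1*11^1*1483^1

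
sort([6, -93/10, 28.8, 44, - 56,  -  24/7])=[ - 56, - 93/10, - 24/7, 6,28.8,44 ]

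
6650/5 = 1330 = 1330.00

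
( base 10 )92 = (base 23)40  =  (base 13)71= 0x5C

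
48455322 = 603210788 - 554755466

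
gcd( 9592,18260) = 44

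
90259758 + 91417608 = 181677366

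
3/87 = 1/29 = 0.03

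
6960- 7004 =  - 44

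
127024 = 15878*8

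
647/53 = 647/53 = 12.21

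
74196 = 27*2748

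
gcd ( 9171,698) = 1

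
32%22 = 10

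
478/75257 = 478/75257  =  0.01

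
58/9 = 58/9 = 6.44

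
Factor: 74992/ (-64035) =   -  2^4*3^( - 2 ) *5^ ( - 1) * 43^1*109^1*1423^ ( - 1) 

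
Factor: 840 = 2^3*3^1 * 5^1*7^1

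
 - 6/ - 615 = 2/205=0.01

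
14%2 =0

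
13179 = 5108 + 8071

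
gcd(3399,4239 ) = 3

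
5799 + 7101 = 12900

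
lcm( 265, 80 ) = 4240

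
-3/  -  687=1/229=0.00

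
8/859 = 8/859 = 0.01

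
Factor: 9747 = 3^3*19^2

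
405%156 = 93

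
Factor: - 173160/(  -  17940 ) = 2^1  *3^1*23^( - 1)*37^1=222/23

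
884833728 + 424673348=1309507076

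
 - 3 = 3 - 6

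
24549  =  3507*7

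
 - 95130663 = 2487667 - 97618330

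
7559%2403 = 350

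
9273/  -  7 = - 1325 + 2/7 = -  1324.71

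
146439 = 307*477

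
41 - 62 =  - 21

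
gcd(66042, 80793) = 9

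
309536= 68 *4552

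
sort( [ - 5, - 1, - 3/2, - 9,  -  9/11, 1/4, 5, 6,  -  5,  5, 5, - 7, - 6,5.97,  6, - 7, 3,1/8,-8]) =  [ - 9, - 8, - 7, - 7, - 6, - 5, - 5, - 3/2,-1, - 9/11, 1/8, 1/4, 3, 5, 5 , 5, 5.97,6, 6] 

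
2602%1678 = 924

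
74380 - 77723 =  - 3343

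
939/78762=313/26254=0.01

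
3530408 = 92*38374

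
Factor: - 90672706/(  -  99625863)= 2^1 * 3^ ( - 1)*31^1*1462463^1*33208621^(-1 ) 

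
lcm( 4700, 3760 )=18800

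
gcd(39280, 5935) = 5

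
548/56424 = 137/14106 = 0.01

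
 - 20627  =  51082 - 71709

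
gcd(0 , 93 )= 93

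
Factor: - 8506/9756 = -4253/4878=-  2^(-1)*3^(- 2)* 271^( -1 )*4253^1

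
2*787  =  1574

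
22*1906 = 41932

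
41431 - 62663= - 21232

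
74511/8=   9313 + 7/8 = 9313.88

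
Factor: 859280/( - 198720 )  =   - 2^(-2 ) * 3^(-3)*467^1 = -  467/108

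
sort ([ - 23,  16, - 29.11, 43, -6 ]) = [ - 29.11, - 23, - 6,16, 43]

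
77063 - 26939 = 50124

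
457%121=94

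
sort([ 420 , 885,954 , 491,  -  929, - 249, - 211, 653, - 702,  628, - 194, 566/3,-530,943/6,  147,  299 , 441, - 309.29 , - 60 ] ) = [ - 929, - 702, - 530,  -  309.29, - 249, - 211, - 194,  -  60 , 147,943/6,  566/3,  299,  420, 441, 491 , 628,653,885,954 ] 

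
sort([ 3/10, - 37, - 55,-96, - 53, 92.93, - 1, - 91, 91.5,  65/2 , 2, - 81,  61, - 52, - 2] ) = [ - 96, - 91, - 81, - 55, - 53, - 52,  -  37,-2, - 1,  3/10, 2, 65/2, 61,91.5,92.93]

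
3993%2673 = 1320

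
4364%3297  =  1067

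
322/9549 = 322/9549 = 0.03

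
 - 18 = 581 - 599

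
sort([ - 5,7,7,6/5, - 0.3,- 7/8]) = [  -  5, - 7/8 ,-0.3,6/5  ,  7,7 ]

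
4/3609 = 4/3609 = 0.00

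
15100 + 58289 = 73389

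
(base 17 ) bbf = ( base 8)6465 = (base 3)11122020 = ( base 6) 23353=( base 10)3381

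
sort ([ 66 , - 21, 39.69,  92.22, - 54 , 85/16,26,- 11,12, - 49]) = [ - 54,  -  49,-21, - 11, 85/16,12 , 26, 39.69, 66, 92.22 ]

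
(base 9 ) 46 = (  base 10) 42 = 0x2a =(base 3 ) 1120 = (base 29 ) 1d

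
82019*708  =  58069452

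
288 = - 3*( - 96 )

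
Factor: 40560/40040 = 78/77= 2^1* 3^1 * 7^( - 1)*11^( - 1)*13^1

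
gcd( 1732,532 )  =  4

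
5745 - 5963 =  - 218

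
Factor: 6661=6661^1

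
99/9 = 11 = 11.00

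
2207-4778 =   -  2571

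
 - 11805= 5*( - 2361) 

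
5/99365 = 1/19873 = 0.00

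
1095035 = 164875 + 930160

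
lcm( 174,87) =174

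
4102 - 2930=1172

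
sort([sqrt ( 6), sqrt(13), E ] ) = [sqrt ( 6),  E, sqrt(13) ] 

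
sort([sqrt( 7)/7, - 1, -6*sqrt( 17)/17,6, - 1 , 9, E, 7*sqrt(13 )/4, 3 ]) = [ - 6*sqrt(17)/17,-1, - 1, sqrt(7 ) /7 , E, 3, 6,7*sqrt( 13)/4,9]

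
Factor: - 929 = -929^1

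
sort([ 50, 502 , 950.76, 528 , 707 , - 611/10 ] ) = [- 611/10, 50,502,  528,  707, 950.76]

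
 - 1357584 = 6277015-7634599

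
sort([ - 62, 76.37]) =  [ - 62,76.37] 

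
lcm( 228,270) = 10260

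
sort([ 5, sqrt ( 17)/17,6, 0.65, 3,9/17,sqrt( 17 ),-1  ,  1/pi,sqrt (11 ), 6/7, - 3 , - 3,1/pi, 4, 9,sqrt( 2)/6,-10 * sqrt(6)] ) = [ - 10*sqrt (6 ),-3,-3, - 1,sqrt( 2 )/6 , sqrt(17 )/17,1/pi,1/pi,9/17,0.65,6/7, 3,sqrt( 11),4,sqrt(17),5,6,9]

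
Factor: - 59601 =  - 3^1 * 19867^1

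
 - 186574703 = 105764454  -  292339157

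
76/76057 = 4/4003 = 0.00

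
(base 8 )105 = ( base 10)69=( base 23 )30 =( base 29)2b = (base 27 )2f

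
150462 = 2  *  75231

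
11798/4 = 5899/2= 2949.50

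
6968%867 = 32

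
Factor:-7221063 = -3^1*163^1*14767^1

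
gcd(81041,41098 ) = 1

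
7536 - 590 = 6946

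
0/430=0 = 0.00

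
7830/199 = 39+69/199 = 39.35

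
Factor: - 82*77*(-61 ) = 2^1 * 7^1*11^1*41^1*61^1 = 385154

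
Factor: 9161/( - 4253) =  - 4253^(-1)*9161^1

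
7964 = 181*44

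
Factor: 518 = 2^1*7^1 * 37^1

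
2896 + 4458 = 7354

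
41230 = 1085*38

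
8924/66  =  135 + 7/33 = 135.21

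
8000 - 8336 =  - 336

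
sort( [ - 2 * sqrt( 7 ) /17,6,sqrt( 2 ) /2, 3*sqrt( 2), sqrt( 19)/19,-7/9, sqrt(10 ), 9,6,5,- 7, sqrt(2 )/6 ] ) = [ - 7, - 7/9,-2*sqrt( 7) /17, sqrt( 19)/19,sqrt( 2)/6, sqrt( 2) /2, sqrt(10 ),  3*sqrt( 2), 5,6, 6,9]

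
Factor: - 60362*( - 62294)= 3760190428  =  2^2*30181^1*31147^1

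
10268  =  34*302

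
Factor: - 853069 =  - 7^1 * 121867^1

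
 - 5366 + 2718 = - 2648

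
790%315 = 160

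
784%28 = 0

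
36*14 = 504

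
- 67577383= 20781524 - 88358907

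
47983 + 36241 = 84224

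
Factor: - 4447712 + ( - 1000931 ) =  - 5448643 =- 181^1*30103^1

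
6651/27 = 739/3= 246.33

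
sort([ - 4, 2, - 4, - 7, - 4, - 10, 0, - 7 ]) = [ - 10, - 7, - 7, - 4, - 4, - 4,0,2] 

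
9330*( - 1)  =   - 9330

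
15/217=15/217= 0.07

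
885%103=61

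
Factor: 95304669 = 3^1*17^1*1868719^1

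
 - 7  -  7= - 14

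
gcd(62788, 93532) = 4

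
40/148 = 10/37= 0.27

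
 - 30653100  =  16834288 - 47487388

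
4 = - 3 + 7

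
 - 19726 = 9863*(  -  2)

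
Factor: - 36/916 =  - 3^2 *229^( - 1 ) =- 9/229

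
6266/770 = 8+53/385 = 8.14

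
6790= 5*1358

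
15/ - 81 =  - 5/27 = - 0.19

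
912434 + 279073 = 1191507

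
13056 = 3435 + 9621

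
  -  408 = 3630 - 4038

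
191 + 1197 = 1388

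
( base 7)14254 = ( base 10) 3910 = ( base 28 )4RI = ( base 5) 111120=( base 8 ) 7506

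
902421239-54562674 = 847858565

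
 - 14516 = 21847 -36363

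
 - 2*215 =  - 430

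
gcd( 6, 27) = 3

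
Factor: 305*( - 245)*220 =-2^2*5^3 * 7^2*11^1 *61^1 =-16439500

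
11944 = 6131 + 5813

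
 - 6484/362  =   - 18 + 16/181 =-  17.91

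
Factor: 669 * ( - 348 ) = -2^2*3^2*29^1  *  223^1 = -  232812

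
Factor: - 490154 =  - 2^1* 7^1*157^1 * 223^1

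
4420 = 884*5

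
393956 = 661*596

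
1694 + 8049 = 9743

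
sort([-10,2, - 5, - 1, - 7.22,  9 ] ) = [ - 10,-7.22,-5, - 1 , 2,9 ]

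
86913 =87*999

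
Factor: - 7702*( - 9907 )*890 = 67910305460 = 2^2*5^1*89^1*3851^1* 9907^1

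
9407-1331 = 8076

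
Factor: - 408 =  - 2^3 * 3^1 * 17^1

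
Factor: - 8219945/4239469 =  - 5^1*13^( - 1) * 326113^( - 1)  *  1643989^1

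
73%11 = 7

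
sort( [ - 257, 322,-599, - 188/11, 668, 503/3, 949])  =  [ - 599, -257, - 188/11,503/3,322,  668 , 949]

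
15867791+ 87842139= 103709930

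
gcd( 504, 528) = 24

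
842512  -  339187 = 503325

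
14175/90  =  157 + 1/2=157.50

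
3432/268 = 12+54/67 = 12.81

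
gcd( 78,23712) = 78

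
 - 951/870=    - 317/290 = - 1.09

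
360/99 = 40/11 = 3.64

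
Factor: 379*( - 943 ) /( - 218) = 357397/218 = 2^( - 1)*23^1*41^1 * 109^( - 1) * 379^1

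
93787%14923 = 4249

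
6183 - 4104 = 2079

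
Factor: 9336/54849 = 8/47 = 2^3*47^( - 1) 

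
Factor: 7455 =3^1*5^1*7^1*71^1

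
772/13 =59+5/13  =  59.38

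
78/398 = 39/199 = 0.20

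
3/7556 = 3/7556=0.00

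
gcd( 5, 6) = 1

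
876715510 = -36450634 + 913166144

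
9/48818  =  9/48818  =  0.00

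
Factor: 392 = 2^3  *  7^2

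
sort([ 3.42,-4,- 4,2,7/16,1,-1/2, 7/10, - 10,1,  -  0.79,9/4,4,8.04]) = [ - 10, - 4,  -  4,-0.79,-1/2,7/16, 7/10,1, 1,  2,9/4,  3.42,4, 8.04] 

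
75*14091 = 1056825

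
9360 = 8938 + 422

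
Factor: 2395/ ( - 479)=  - 5 = -5^1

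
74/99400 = 37/49700 = 0.00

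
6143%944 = 479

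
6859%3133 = 593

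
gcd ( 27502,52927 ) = 1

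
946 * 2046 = 1935516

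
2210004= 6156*359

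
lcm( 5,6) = 30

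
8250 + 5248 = 13498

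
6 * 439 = 2634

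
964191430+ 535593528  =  1499784958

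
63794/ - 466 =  - 137 +24/233 =- 136.90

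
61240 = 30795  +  30445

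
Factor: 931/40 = 2^( - 3) *5^( - 1)*7^2* 19^1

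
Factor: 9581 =11^1*13^1*67^1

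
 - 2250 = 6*(- 375)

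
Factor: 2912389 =17^1*171317^1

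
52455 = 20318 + 32137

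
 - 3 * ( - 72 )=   216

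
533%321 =212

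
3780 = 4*945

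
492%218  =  56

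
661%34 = 15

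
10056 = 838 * 12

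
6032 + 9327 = 15359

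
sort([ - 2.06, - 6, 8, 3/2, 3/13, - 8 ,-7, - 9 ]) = [ - 9 ,- 8, - 7, - 6, - 2.06,3/13, 3/2,8 ]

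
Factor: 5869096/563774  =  2934548/281887 = 2^2*83^1*8839^1*281887^( - 1)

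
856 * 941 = 805496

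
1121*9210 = 10324410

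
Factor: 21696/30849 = 2^6*7^( - 1 )*13^( - 1) = 64/91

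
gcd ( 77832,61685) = 1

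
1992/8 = 249 = 249.00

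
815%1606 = 815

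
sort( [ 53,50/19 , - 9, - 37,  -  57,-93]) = [ - 93, - 57, - 37, - 9,50/19,  53]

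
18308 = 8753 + 9555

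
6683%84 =47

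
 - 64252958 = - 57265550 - 6987408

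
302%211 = 91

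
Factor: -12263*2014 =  - 2^1*19^1*53^1*12263^1 = - 24697682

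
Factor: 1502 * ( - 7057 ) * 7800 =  - 82676989200 = - 2^4*3^1*5^2*13^1  *751^1*7057^1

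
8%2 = 0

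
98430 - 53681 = 44749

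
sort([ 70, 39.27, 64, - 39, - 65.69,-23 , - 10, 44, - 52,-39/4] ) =[ - 65.69, - 52, - 39,-23, - 10,-39/4,  39.27,44,64, 70]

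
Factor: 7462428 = 2^2 *3^1*621869^1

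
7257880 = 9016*805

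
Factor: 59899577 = 59899577^1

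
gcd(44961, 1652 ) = 7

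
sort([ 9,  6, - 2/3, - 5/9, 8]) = [ - 2/3  ,-5/9,6, 8,9]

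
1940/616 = 3 +23/154 = 3.15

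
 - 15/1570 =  - 3/314 = -0.01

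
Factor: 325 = 5^2*13^1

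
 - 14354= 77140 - 91494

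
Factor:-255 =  - 3^1*5^1*17^1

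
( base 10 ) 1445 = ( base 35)16A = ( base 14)753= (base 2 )10110100101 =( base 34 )18h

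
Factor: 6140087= 6140087^1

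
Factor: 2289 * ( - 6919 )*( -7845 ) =124245901395 =3^2  *  5^1 * 7^1 * 11^1*17^1 * 37^1*109^1* 523^1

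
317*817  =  258989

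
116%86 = 30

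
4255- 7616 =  - 3361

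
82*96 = 7872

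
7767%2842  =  2083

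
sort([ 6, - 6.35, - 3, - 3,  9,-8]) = [ - 8,-6.35, - 3, - 3,  6, 9]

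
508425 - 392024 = 116401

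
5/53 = 5/53= 0.09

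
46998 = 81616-34618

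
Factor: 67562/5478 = 37/3= 3^( - 1 )*37^1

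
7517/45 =7517/45 =167.04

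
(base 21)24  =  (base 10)46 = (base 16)2E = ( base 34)1c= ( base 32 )1E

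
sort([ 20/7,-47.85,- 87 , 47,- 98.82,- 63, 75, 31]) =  [  -  98.82, - 87, - 63,- 47.85,20/7, 31, 47, 75 ]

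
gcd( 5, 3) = 1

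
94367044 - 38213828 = 56153216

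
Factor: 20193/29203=3^1 *19^( - 1)*29^( - 1 ) * 127^1 = 381/551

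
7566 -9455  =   - 1889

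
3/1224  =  1/408=0.00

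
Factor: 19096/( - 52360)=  - 5^( - 1) * 17^(  -  1)*31^1 = - 31/85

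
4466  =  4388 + 78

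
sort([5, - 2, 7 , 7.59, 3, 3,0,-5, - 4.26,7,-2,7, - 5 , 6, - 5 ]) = [ - 5 , - 5, - 5, - 4.26, - 2,  -  2, 0,3, 3,  5,6,  7, 7, 7, 7.59 ]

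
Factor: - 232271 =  - 13^1 * 17^1*1051^1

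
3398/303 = 11+65/303 = 11.21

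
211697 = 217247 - 5550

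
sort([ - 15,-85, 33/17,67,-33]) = [ - 85, - 33 , - 15, 33/17, 67 ]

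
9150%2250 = 150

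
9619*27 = 259713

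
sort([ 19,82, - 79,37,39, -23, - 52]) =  [ - 79, - 52, - 23 , 19,37,  39, 82]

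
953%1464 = 953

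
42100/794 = 21050/397 = 53.02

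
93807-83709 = 10098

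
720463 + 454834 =1175297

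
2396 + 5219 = 7615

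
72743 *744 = 54120792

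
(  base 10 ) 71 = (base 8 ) 107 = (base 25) 2l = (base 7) 131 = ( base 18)3H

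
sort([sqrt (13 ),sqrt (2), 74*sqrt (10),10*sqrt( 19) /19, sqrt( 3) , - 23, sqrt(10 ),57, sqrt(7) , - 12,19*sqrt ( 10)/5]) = [ - 23, - 12,  sqrt (2 ),sqrt ( 3 ),  10*sqrt (19 )/19,sqrt( 7 ), sqrt(10) , sqrt( 13),19*sqrt( 10 )/5,57 , 74*sqrt( 10) ] 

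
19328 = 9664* 2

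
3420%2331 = 1089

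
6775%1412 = 1127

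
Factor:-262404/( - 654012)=197^1*491^ ( - 1) = 197/491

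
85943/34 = 85943/34 = 2527.74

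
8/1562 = 4/781 = 0.01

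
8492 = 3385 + 5107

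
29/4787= 29/4787 = 0.01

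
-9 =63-72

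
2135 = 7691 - 5556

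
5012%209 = 205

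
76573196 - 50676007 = 25897189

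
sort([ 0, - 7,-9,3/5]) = [-9, - 7,0, 3/5]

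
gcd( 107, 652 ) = 1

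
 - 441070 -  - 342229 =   -  98841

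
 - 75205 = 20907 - 96112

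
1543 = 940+603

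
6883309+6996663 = 13879972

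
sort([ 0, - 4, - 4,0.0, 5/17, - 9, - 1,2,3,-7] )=[ - 9, - 7,-4, - 4, - 1, 0,0.0, 5/17,2,3]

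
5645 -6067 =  - 422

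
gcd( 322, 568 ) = 2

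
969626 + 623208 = 1592834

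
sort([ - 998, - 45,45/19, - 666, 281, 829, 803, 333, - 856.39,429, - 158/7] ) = [- 998 , - 856.39 , - 666, - 45, - 158/7,45/19,281,333,429,803,829 ]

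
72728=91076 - 18348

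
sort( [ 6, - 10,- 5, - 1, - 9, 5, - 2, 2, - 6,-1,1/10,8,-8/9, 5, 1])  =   [ - 10, - 9, - 6,  -  5, - 2, - 1,-1, - 8/9,1/10, 1  ,  2, 5,5,  6,8 ]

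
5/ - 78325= - 1/15665 = - 0.00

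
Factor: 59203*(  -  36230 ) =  - 2144924690 = -2^1*5^1 * 73^1*811^1*3623^1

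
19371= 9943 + 9428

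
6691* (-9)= - 60219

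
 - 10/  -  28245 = 2/5649 = 0.00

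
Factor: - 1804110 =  - 2^1*3^1*5^1*7^1*11^2*71^1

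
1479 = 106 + 1373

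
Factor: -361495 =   -  5^1*197^1*367^1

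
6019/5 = 1203  +  4/5 = 1203.80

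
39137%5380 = 1477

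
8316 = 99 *84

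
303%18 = 15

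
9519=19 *501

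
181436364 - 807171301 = - 625734937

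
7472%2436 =164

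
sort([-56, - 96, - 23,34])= [-96, - 56, - 23,  34 ] 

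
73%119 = 73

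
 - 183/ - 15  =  61/5 = 12.20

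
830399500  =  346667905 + 483731595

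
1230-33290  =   - 32060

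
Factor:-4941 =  - 3^4*61^1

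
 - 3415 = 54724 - 58139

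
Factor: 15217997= 15217997^1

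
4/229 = 4/229 = 0.02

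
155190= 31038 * 5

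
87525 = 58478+29047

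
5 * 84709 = 423545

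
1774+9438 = 11212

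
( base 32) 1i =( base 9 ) 55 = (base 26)1o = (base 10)50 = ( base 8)62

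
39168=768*51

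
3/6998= 3/6998 = 0.00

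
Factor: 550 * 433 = 238150  =  2^1*5^2 * 11^1*433^1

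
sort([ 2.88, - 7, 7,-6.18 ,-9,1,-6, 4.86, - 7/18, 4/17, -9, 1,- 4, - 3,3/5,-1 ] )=[ - 9,-9, - 7,-6.18, - 6, -4, - 3, - 1,-7/18, 4/17, 3/5, 1, 1, 2.88,4.86,  7 ] 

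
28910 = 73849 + -44939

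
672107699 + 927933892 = 1600041591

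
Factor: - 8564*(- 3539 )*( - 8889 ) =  - 269407776444= - 2^2  *  3^1*2141^1*2963^1*3539^1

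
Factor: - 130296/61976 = -267/127 = - 3^1*89^1* 127^( - 1) 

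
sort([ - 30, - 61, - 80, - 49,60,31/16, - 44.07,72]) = [ - 80, - 61 ,  -  49, - 44.07,  -  30,31/16,60,72]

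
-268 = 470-738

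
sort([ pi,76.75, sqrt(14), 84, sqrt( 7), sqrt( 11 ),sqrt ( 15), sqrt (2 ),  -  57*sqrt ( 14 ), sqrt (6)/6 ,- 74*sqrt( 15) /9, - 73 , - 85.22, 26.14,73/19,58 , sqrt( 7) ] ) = [ - 57*sqrt( 14), - 85.22, - 73 , - 74*sqrt( 15 )/9,  sqrt (6 )/6,sqrt( 2),sqrt ( 7 ) , sqrt( 7 ), pi , sqrt(11 ),sqrt( 14 ), 73/19,sqrt ( 15), 26.14, 58 , 76.75, 84 ]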